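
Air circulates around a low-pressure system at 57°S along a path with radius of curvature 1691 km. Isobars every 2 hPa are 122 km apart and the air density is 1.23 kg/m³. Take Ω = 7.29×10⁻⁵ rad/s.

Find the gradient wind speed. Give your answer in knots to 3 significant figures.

Coriolis parameter at 57°S:
f = 2Ω sin φ = 2 × 7.29×10⁻⁵ × sin 57° = 1.22×10⁻⁴ s⁻¹
Pressure gradient: |∂P/∂n| = 200 Pa / 122000 m = 1.64×10⁻³ Pa/m
Geostrophic speed: V_g = |∂P/∂n|/(fρ) = 1.64×10⁻³/(1.22×10⁻⁴ × 1.23) = 10.9 m/s
Around a low, centrifugal force acts outward with Coriolis, so pressure-gradient force balances both:
(1/ρ)|∂P/∂n| = fV + V²/R  →  V² + fR·V − fR·V_g = 0
With fR = 1.22×10⁻⁴ × 1691×10³ m = 207 m/s:
V = [−fR + √((fR)² + 4 fR V_g)]/2 = [−207 + √(207² + 4×207×10.9)]/2 = 10.4 m/s
Subgeostrophic (V < V_g = 10.9 m/s), as expected around a low.
Converting: 10.4 m/s × 1.944 = 20.2 knots

20.2 knots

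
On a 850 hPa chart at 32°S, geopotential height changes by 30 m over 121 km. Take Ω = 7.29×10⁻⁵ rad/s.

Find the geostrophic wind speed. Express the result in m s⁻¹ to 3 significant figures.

Coriolis parameter at 32°S:
f = 2Ω sin φ = 2 × 7.29×10⁻⁵ × sin 32° = 7.73×10⁻⁵ s⁻¹
Height gradient: |∂Z/∂n| = 30 m / 121000 m = 2.48×10⁻⁴
On a pressure surface, geostrophic balance gives V_g = (g/f)|∂Z/∂n|:
V_g = 9.81 × 2.48×10⁻⁴ / 7.73×10⁻⁵ = 31.5 m/s

31.5 m s⁻¹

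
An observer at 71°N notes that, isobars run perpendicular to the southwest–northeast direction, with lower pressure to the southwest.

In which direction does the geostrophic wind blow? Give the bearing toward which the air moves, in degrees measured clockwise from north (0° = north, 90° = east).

The pressure-gradient force points toward the southwest (bearing 225°).
Geostrophic balance: in the Northern Hemisphere the Coriolis force deflects motion to the right, so the geostrophic wind blows 90° to the right of the pressure-gradient force (low pressure on the left).
Rotating 225° by 90° clockwise gives 315° — the wind blows toward the northwest.

315°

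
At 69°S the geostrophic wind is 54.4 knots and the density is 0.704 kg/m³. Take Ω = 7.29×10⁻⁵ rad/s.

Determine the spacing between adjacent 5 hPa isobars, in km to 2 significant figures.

Coriolis parameter at 69°S:
f = 2Ω sin φ = 2 × 7.29×10⁻⁵ × sin 69° = 1.36×10⁻⁴ s⁻¹
Wind speed in SI: 54.4 knots = 28.0 m/s
Geostrophic balance rearranged: |∂P/∂n| = f ρ V_g
|∂P/∂n| = 1.36×10⁻⁴ × 0.704 × 28.0 = 2.68×10⁻³ Pa/m
Isobar spacing: Δn = ΔP/|∂P/∂n| = 500 Pa / 2.68×10⁻³ Pa/m = 186445 m ≈ 190 km

190 km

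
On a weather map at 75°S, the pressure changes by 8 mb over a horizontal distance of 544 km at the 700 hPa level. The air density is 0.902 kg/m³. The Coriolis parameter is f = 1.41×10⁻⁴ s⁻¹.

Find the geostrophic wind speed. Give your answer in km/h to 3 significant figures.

Pressure gradient: |∂P/∂n| = 800 Pa / 544000 m = 1.47×10⁻³ Pa/m
Geostrophic balance (pressure-gradient force = Coriolis force):
V_g = (1/(fρ)) |∂P/∂n| = 1.47×10⁻³ / (1.41×10⁻⁴ × 0.902) = 11.6 m/s
Converting: 11.6 m/s × 3.6 = 41.6 km/h

41.6 km/h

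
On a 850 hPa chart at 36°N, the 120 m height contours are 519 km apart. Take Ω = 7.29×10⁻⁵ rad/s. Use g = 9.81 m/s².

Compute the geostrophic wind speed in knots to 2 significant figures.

Coriolis parameter at 36°N:
f = 2Ω sin φ = 2 × 7.29×10⁻⁵ × sin 36° = 8.57×10⁻⁵ s⁻¹
Height gradient: |∂Z/∂n| = 120 m / 519000 m = 2.31×10⁻⁴
On a pressure surface, geostrophic balance gives V_g = (g/f)|∂Z/∂n|:
V_g = 9.81 × 2.31×10⁻⁴ / 8.57×10⁻⁵ = 26.5 m/s
Converting: 26.5 m/s × 1.944 = 51 knots

51 knots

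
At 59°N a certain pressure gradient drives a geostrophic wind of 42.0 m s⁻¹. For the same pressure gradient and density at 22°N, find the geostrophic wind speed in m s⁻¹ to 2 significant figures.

96 m s⁻¹

With the same pressure gradient and density, V_g ∝ 1/f ∝ 1/sin φ.
V₂ = V₁ · sin φ₁ / sin φ₂ = 42.0 × sin 59° / sin 22°
V₂ = 42.0 × 0.8572/0.3746 = 96 m s⁻¹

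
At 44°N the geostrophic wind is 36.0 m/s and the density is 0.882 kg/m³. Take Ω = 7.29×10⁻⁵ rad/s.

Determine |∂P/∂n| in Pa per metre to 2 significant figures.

Coriolis parameter at 44°N:
f = 2Ω sin φ = 2 × 7.29×10⁻⁵ × sin 44° = 1.01×10⁻⁴ s⁻¹
Geostrophic balance rearranged: |∂P/∂n| = f ρ V_g
|∂P/∂n| = 1.01×10⁻⁴ × 0.882 × 36.0 = 3.22×10⁻³ Pa/m

3.2×10⁻³ Pa/m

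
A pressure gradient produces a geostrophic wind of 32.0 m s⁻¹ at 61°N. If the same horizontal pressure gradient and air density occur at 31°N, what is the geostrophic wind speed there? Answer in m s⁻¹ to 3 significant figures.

54.3 m s⁻¹

With the same pressure gradient and density, V_g ∝ 1/f ∝ 1/sin φ.
V₂ = V₁ · sin φ₁ / sin φ₂ = 32.0 × sin 61° / sin 31°
V₂ = 32.0 × 0.8746/0.5150 = 54.3 m s⁻¹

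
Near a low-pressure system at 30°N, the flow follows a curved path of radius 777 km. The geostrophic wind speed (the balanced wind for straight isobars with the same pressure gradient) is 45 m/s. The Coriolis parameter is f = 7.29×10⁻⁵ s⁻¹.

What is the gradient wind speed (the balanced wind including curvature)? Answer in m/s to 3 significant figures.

29.6 m/s

Around a low, centrifugal force acts outward with Coriolis, so pressure-gradient force balances both:
(1/ρ)|∂P/∂n| = fV + V²/R  →  V² + fR·V − fR·V_g = 0
With fR = 7.29×10⁻⁵ × 777×10³ m = 56.6 m/s:
V = [−fR + √((fR)² + 4 fR V_g)]/2 = [−56.6 + √(56.6² + 4×56.6×45)]/2 = 29.6 m/s
Subgeostrophic (V < V_g = 45 m/s), as expected around a low.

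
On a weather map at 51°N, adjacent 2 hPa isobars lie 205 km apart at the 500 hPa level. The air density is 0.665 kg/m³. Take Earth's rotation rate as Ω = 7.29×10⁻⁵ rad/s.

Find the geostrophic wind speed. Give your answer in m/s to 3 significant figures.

Coriolis parameter at 51°N:
f = 2Ω sin φ = 2 × 7.29×10⁻⁵ × sin 51° = 1.13×10⁻⁴ s⁻¹
Pressure gradient: |∂P/∂n| = 200 Pa / 205000 m = 9.76×10⁻⁴ Pa/m
Geostrophic balance (pressure-gradient force = Coriolis force):
V_g = (1/(fρ)) |∂P/∂n| = 9.76×10⁻⁴ / (1.13×10⁻⁴ × 0.665) = 12.9 m/s

12.9 m/s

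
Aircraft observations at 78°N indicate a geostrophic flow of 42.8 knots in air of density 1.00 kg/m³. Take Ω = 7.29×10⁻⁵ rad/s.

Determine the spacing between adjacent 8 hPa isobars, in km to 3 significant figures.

255 km

Coriolis parameter at 78°N:
f = 2Ω sin φ = 2 × 7.29×10⁻⁵ × sin 78° = 1.43×10⁻⁴ s⁻¹
Wind speed in SI: 42.8 knots = 22.0 m/s
Geostrophic balance rearranged: |∂P/∂n| = f ρ V_g
|∂P/∂n| = 1.43×10⁻⁴ × 1.00 × 22.0 = 3.14×10⁻³ Pa/m
Isobar spacing: Δn = ΔP/|∂P/∂n| = 800 Pa / 3.14×10⁻³ Pa/m = 254769 m ≈ 255 km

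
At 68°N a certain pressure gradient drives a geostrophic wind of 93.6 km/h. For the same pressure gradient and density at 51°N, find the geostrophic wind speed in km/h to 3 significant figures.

112 km/h

With the same pressure gradient and density, V_g ∝ 1/f ∝ 1/sin φ.
V₂ = V₁ · sin φ₁ / sin φ₂ = 93.6 × sin 68° / sin 51°
V₂ = 93.6 × 0.9272/0.7771 = 112 km/h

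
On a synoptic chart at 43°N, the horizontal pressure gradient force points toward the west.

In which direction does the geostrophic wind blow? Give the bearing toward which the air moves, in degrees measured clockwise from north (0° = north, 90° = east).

000°

The pressure-gradient force points toward the west (bearing 270°).
Geostrophic balance: in the Northern Hemisphere the Coriolis force deflects motion to the right, so the geostrophic wind blows 90° to the right of the pressure-gradient force (low pressure on the left).
Rotating 270° by 90° clockwise gives 000° — the wind blows toward the north.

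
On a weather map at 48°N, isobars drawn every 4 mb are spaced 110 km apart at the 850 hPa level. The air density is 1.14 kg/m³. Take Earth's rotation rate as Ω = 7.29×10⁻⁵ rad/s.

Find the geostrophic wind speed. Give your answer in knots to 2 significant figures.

57 knots

Coriolis parameter at 48°N:
f = 2Ω sin φ = 2 × 7.29×10⁻⁵ × sin 48° = 1.08×10⁻⁴ s⁻¹
Pressure gradient: |∂P/∂n| = 400 Pa / 110000 m = 3.64×10⁻³ Pa/m
Geostrophic balance (pressure-gradient force = Coriolis force):
V_g = (1/(fρ)) |∂P/∂n| = 3.64×10⁻³ / (1.08×10⁻⁴ × 1.14) = 29.4 m/s
Converting: 29.4 m/s × 1.944 = 57 knots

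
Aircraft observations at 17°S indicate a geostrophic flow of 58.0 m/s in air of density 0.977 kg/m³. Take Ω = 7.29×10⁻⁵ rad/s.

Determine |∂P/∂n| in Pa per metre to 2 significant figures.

Coriolis parameter at 17°S:
f = 2Ω sin φ = 2 × 7.29×10⁻⁵ × sin 17° = 4.26×10⁻⁵ s⁻¹
Geostrophic balance rearranged: |∂P/∂n| = f ρ V_g
|∂P/∂n| = 4.26×10⁻⁵ × 0.977 × 58.0 = 2.42×10⁻³ Pa/m

2.4×10⁻³ Pa/m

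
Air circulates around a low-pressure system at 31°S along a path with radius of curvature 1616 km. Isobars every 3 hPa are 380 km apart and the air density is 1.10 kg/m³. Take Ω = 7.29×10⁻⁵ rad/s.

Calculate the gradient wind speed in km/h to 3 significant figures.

Coriolis parameter at 31°S:
f = 2Ω sin φ = 2 × 7.29×10⁻⁵ × sin 31° = 7.51×10⁻⁵ s⁻¹
Pressure gradient: |∂P/∂n| = 300 Pa / 380000 m = 7.89×10⁻⁴ Pa/m
Geostrophic speed: V_g = |∂P/∂n|/(fρ) = 7.89×10⁻⁴/(7.51×10⁻⁵ × 1.10) = 9.56 m/s
Around a low, centrifugal force acts outward with Coriolis, so pressure-gradient force balances both:
(1/ρ)|∂P/∂n| = fV + V²/R  →  V² + fR·V − fR·V_g = 0
With fR = 7.51×10⁻⁵ × 1616×10³ m = 121 m/s:
V = [−fR + √((fR)² + 4 fR V_g)]/2 = [−121 + √(121² + 4×121×9.56)]/2 = 8.9 m/s
Subgeostrophic (V < V_g = 9.56 m/s), as expected around a low.
Converting: 8.9 m/s × 3.6 = 32.1 km/h

32.1 km/h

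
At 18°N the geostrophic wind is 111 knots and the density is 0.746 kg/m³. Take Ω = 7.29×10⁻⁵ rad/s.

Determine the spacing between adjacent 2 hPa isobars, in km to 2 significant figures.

100 km

Coriolis parameter at 18°N:
f = 2Ω sin φ = 2 × 7.29×10⁻⁵ × sin 18° = 4.51×10⁻⁵ s⁻¹
Wind speed in SI: 111 knots = 57.1 m/s
Geostrophic balance rearranged: |∂P/∂n| = f ρ V_g
|∂P/∂n| = 4.51×10⁻⁵ × 0.746 × 57.1 = 1.92×10⁻³ Pa/m
Isobar spacing: Δn = ΔP/|∂P/∂n| = 200 Pa / 1.92×10⁻³ Pa/m = 104205 m ≈ 100 km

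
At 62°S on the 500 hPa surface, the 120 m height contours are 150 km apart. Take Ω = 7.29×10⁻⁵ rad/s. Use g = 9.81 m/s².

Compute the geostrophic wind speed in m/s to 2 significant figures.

61 m/s

Coriolis parameter at 62°S:
f = 2Ω sin φ = 2 × 7.29×10⁻⁵ × sin 62° = 1.29×10⁻⁴ s⁻¹
Height gradient: |∂Z/∂n| = 120 m / 150000 m = 8.00×10⁻⁴
On a pressure surface, geostrophic balance gives V_g = (g/f)|∂Z/∂n|:
V_g = 9.81 × 8.00×10⁻⁴ / 1.29×10⁻⁴ = 61.0 m/s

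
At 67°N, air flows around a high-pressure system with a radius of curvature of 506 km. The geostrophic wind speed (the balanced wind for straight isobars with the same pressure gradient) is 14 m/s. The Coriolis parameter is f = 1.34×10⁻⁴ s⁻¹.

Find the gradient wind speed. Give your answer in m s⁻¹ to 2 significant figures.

20 m s⁻¹

Around a high, pressure-gradient force acts outward with centrifugal, so Coriolis balances both:
fV = (1/ρ)|∂P/∂n| + V²/R  →  V² − fR·V + fR·V_g = 0
With fR = 1.34×10⁻⁴ × 506×10³ m = 67.8 m/s:
V = [fR − √((fR)² − 4 fR V_g)]/2 = [67.8 − √(67.8² − 4×67.8×14)]/2 = 19.8 m/s
Supergeostrophic (V > V_g = 14 m/s), as expected around a high.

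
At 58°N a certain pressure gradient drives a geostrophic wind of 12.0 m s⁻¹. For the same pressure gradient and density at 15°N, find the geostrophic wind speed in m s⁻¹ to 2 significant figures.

39 m s⁻¹

With the same pressure gradient and density, V_g ∝ 1/f ∝ 1/sin φ.
V₂ = V₁ · sin φ₁ / sin φ₂ = 12.0 × sin 58° / sin 15°
V₂ = 12.0 × 0.8480/0.2588 = 39 m s⁻¹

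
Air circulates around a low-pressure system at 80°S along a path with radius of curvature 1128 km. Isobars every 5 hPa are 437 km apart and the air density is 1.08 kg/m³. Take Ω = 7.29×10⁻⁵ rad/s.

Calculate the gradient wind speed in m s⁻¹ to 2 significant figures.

7.1 m s⁻¹

Coriolis parameter at 80°S:
f = 2Ω sin φ = 2 × 7.29×10⁻⁵ × sin 80° = 1.44×10⁻⁴ s⁻¹
Pressure gradient: |∂P/∂n| = 500 Pa / 437000 m = 1.14×10⁻³ Pa/m
Geostrophic speed: V_g = |∂P/∂n|/(fρ) = 1.14×10⁻³/(1.44×10⁻⁴ × 1.08) = 7.38 m/s
Around a low, centrifugal force acts outward with Coriolis, so pressure-gradient force balances both:
(1/ρ)|∂P/∂n| = fV + V²/R  →  V² + fR·V − fR·V_g = 0
With fR = 1.44×10⁻⁴ × 1128×10³ m = 162 m/s:
V = [−fR + √((fR)² + 4 fR V_g)]/2 = [−162 + √(162² + 4×162×7.38)]/2 = 7.07 m/s
Subgeostrophic (V < V_g = 7.38 m/s), as expected around a low.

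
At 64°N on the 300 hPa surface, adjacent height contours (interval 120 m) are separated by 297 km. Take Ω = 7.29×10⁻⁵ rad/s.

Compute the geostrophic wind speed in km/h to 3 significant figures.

109 km/h

Coriolis parameter at 64°N:
f = 2Ω sin φ = 2 × 7.29×10⁻⁵ × sin 64° = 1.31×10⁻⁴ s⁻¹
Height gradient: |∂Z/∂n| = 120 m / 297000 m = 4.04×10⁻⁴
On a pressure surface, geostrophic balance gives V_g = (g/f)|∂Z/∂n|:
V_g = 9.81 × 4.04×10⁻⁴ / 1.31×10⁻⁴ = 30.2 m/s
Converting: 30.2 m/s × 3.6 = 109 km/h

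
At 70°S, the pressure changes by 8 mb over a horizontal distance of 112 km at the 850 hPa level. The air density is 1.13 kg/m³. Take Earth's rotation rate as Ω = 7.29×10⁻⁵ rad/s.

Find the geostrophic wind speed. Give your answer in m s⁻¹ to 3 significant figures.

46.1 m s⁻¹

Coriolis parameter at 70°S:
f = 2Ω sin φ = 2 × 7.29×10⁻⁵ × sin 70° = 1.37×10⁻⁴ s⁻¹
Pressure gradient: |∂P/∂n| = 800 Pa / 112000 m = 7.14×10⁻³ Pa/m
Geostrophic balance (pressure-gradient force = Coriolis force):
V_g = (1/(fρ)) |∂P/∂n| = 7.14×10⁻³ / (1.37×10⁻⁴ × 1.13) = 46.1 m/s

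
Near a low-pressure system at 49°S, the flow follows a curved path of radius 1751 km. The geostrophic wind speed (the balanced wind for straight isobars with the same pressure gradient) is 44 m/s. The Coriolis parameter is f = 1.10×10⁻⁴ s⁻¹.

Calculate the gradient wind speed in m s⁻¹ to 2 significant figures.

Around a low, centrifugal force acts outward with Coriolis, so pressure-gradient force balances both:
(1/ρ)|∂P/∂n| = fV + V²/R  →  V² + fR·V − fR·V_g = 0
With fR = 1.10×10⁻⁴ × 1751×10³ m = 193 m/s:
V = [−fR + √((fR)² + 4 fR V_g)]/2 = [−193 + √(193² + 4×193×44)]/2 = 36.9 m/s
Subgeostrophic (V < V_g = 44 m/s), as expected around a low.

37 m s⁻¹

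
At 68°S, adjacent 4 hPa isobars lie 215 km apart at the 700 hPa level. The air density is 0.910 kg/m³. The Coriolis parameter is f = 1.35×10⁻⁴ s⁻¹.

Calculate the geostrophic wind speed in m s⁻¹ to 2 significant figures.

Pressure gradient: |∂P/∂n| = 400 Pa / 215000 m = 1.86×10⁻³ Pa/m
Geostrophic balance (pressure-gradient force = Coriolis force):
V_g = (1/(fρ)) |∂P/∂n| = 1.86×10⁻³ / (1.35×10⁻⁴ × 0.910) = 15.1 m/s

15 m s⁻¹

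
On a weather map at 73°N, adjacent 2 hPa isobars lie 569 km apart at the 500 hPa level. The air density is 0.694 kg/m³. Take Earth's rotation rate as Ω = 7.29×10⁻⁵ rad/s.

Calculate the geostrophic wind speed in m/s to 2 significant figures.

3.6 m/s

Coriolis parameter at 73°N:
f = 2Ω sin φ = 2 × 7.29×10⁻⁵ × sin 73° = 1.39×10⁻⁴ s⁻¹
Pressure gradient: |∂P/∂n| = 200 Pa / 569000 m = 3.51×10⁻⁴ Pa/m
Geostrophic balance (pressure-gradient force = Coriolis force):
V_g = (1/(fρ)) |∂P/∂n| = 3.51×10⁻⁴ / (1.39×10⁻⁴ × 0.694) = 3.63 m/s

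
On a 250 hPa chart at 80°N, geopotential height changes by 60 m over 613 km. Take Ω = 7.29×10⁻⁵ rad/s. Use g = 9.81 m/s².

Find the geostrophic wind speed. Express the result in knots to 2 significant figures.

Coriolis parameter at 80°N:
f = 2Ω sin φ = 2 × 7.29×10⁻⁵ × sin 80° = 1.44×10⁻⁴ s⁻¹
Height gradient: |∂Z/∂n| = 60 m / 613000 m = 9.79×10⁻⁵
On a pressure surface, geostrophic balance gives V_g = (g/f)|∂Z/∂n|:
V_g = 9.81 × 9.79×10⁻⁵ / 1.44×10⁻⁴ = 6.69 m/s
Converting: 6.69 m/s × 1.944 = 13 knots

13 knots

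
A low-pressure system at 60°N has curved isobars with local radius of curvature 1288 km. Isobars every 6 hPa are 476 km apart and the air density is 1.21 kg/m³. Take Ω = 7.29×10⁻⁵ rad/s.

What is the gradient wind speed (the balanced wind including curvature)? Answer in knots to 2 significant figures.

15 knots

Coriolis parameter at 60°N:
f = 2Ω sin φ = 2 × 7.29×10⁻⁵ × sin 60° = 1.26×10⁻⁴ s⁻¹
Pressure gradient: |∂P/∂n| = 600 Pa / 476000 m = 1.26×10⁻³ Pa/m
Geostrophic speed: V_g = |∂P/∂n|/(fρ) = 1.26×10⁻³/(1.26×10⁻⁴ × 1.21) = 8.25 m/s
Around a low, centrifugal force acts outward with Coriolis, so pressure-gradient force balances both:
(1/ρ)|∂P/∂n| = fV + V²/R  →  V² + fR·V − fR·V_g = 0
With fR = 1.26×10⁻⁴ × 1288×10³ m = 163 m/s:
V = [−fR + √((fR)² + 4 fR V_g)]/2 = [−163 + √(163² + 4×163×8.25)]/2 = 7.87 m/s
Subgeostrophic (V < V_g = 8.25 m/s), as expected around a low.
Converting: 7.87 m/s × 1.944 = 15 knots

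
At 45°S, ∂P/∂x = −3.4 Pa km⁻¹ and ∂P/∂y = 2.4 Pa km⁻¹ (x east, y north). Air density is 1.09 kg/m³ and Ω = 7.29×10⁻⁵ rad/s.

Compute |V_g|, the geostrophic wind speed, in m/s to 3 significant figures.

Coriolis parameter at 45°S:
f = 2Ω sin φ = 2 × 7.29×10⁻⁵ × sin 45° = 1.03×10⁻⁴ s⁻¹
In the Southern Hemisphere f is negative: f = −1.03×10⁻⁴ s⁻¹.
Component geostrophic relations (x east, y north):
u_g = −(1/(fρ)) ∂P/∂y,  v_g = (1/(fρ)) ∂P/∂x
u_g = −(2.4×10⁻³)/(−1.03×10⁻⁴ × 1.09) = 21.4 m/s;  v_g = (−3.4×10⁻³)/(−1.03×10⁻⁴ × 1.09) = 30.3 m/s
|V_g| = √(u_g² + v_g²) = 37.0 m/s

37.0 m/s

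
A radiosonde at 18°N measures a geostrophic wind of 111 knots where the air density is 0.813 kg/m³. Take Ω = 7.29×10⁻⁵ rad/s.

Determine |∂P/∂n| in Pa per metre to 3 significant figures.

Coriolis parameter at 18°N:
f = 2Ω sin φ = 2 × 7.29×10⁻⁵ × sin 18° = 4.51×10⁻⁵ s⁻¹
Wind speed in SI: 111 knots = 57.1 m/s
Geostrophic balance rearranged: |∂P/∂n| = f ρ V_g
|∂P/∂n| = 4.51×10⁻⁵ × 0.813 × 57.1 = 2.09×10⁻³ Pa/m

2.09×10⁻³ Pa/m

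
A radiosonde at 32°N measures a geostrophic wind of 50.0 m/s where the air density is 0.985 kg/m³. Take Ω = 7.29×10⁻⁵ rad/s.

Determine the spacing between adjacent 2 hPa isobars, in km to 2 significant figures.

Coriolis parameter at 32°N:
f = 2Ω sin φ = 2 × 7.29×10⁻⁵ × sin 32° = 7.73×10⁻⁵ s⁻¹
Geostrophic balance rearranged: |∂P/∂n| = f ρ V_g
|∂P/∂n| = 7.73×10⁻⁵ × 0.985 × 50.0 = 3.81×10⁻³ Pa/m
Isobar spacing: Δn = ΔP/|∂P/∂n| = 200 Pa / 3.81×10⁻³ Pa/m = 52560 m ≈ 53 km

53 km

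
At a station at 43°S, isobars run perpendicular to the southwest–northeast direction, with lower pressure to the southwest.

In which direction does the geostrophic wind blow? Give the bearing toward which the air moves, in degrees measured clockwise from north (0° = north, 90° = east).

135°

The pressure-gradient force points toward the southwest (bearing 225°).
Geostrophic balance: in the Southern Hemisphere the Coriolis force deflects motion to the left, so the geostrophic wind blows 90° to the left of the pressure-gradient force (low pressure on the right).
Rotating 225° by 90° counterclockwise gives 135° — the wind blows toward the southeast.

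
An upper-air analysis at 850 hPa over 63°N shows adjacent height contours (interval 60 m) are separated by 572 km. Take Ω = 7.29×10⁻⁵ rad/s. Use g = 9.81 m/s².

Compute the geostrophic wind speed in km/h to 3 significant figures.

Coriolis parameter at 63°N:
f = 2Ω sin φ = 2 × 7.29×10⁻⁵ × sin 63° = 1.30×10⁻⁴ s⁻¹
Height gradient: |∂Z/∂n| = 60 m / 572000 m = 1.05×10⁻⁴
On a pressure surface, geostrophic balance gives V_g = (g/f)|∂Z/∂n|:
V_g = 9.81 × 1.05×10⁻⁴ / 1.30×10⁻⁴ = 7.92 m/s
Converting: 7.92 m/s × 3.6 = 28.5 km/h

28.5 km/h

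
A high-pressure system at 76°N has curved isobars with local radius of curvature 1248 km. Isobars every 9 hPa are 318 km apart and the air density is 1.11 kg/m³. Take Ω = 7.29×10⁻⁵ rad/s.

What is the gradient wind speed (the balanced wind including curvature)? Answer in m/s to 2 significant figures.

20 m/s

Coriolis parameter at 76°N:
f = 2Ω sin φ = 2 × 7.29×10⁻⁵ × sin 76° = 1.41×10⁻⁴ s⁻¹
Pressure gradient: |∂P/∂n| = 900 Pa / 318000 m = 2.83×10⁻³ Pa/m
Geostrophic speed: V_g = |∂P/∂n|/(fρ) = 2.83×10⁻³/(1.41×10⁻⁴ × 1.11) = 18.0 m/s
Around a high, pressure-gradient force acts outward with centrifugal, so Coriolis balances both:
fV = (1/ρ)|∂P/∂n| + V²/R  →  V² − fR·V + fR·V_g = 0
With fR = 1.41×10⁻⁴ × 1248×10³ m = 177 m/s:
V = [fR − √((fR)² − 4 fR V_g)]/2 = [177 − √(177² − 4×177×18)]/2 = 20.4 m/s
Supergeostrophic (V > V_g = 18 m/s), as expected around a high.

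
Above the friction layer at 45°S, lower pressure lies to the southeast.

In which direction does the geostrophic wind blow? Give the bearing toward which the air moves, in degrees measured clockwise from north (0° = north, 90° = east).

045°

The pressure-gradient force points toward the southeast (bearing 135°).
Geostrophic balance: in the Southern Hemisphere the Coriolis force deflects motion to the left, so the geostrophic wind blows 90° to the left of the pressure-gradient force (low pressure on the right).
Rotating 135° by 90° counterclockwise gives 045° — the wind blows toward the northeast.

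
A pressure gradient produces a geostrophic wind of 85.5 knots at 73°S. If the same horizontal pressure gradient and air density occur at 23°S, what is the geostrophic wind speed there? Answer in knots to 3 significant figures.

With the same pressure gradient and density, V_g ∝ 1/f ∝ 1/sin φ.
V₂ = V₁ · sin φ₁ / sin φ₂ = 85.5 × sin 73° / sin 23°
V₂ = 85.5 × 0.9563/0.3907 = 209 knots

209 knots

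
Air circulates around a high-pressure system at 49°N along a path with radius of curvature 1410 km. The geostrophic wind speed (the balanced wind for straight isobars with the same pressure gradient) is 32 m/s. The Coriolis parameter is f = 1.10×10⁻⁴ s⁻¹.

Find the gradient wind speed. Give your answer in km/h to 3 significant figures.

Around a high, pressure-gradient force acts outward with centrifugal, so Coriolis balances both:
fV = (1/ρ)|∂P/∂n| + V²/R  →  V² − fR·V + fR·V_g = 0
With fR = 1.10×10⁻⁴ × 1410×10³ m = 155 m/s:
V = [fR − √((fR)² − 4 fR V_g)]/2 = [155 − √(155² − 4×155×32)]/2 = 45.1 m/s
Supergeostrophic (V > V_g = 32 m/s), as expected around a high.
Converting: 45.1 m/s × 3.6 = 162 km/h

162 km/h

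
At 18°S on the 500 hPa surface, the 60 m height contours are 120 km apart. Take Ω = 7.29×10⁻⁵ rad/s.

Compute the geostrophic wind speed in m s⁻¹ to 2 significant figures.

110 m s⁻¹

Coriolis parameter at 18°S:
f = 2Ω sin φ = 2 × 7.29×10⁻⁵ × sin 18° = 4.51×10⁻⁵ s⁻¹
Height gradient: |∂Z/∂n| = 60 m / 120000 m = 5.00×10⁻⁴
On a pressure surface, geostrophic balance gives V_g = (g/f)|∂Z/∂n|:
V_g = 9.81 × 5.00×10⁻⁴ / 4.51×10⁻⁵ = 109 m/s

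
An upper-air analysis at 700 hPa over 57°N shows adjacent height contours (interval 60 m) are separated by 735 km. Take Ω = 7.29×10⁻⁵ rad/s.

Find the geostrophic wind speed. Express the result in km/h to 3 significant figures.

23.6 km/h

Coriolis parameter at 57°N:
f = 2Ω sin φ = 2 × 7.29×10⁻⁵ × sin 57° = 1.22×10⁻⁴ s⁻¹
Height gradient: |∂Z/∂n| = 60 m / 735000 m = 8.16×10⁻⁵
On a pressure surface, geostrophic balance gives V_g = (g/f)|∂Z/∂n|:
V_g = 9.81 × 8.16×10⁻⁵ / 1.22×10⁻⁴ = 6.55 m/s
Converting: 6.55 m/s × 3.6 = 23.6 km/h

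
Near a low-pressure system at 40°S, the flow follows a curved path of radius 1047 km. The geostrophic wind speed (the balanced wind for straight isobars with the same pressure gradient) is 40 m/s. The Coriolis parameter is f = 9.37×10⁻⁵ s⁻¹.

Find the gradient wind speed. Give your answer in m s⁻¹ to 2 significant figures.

Around a low, centrifugal force acts outward with Coriolis, so pressure-gradient force balances both:
(1/ρ)|∂P/∂n| = fV + V²/R  →  V² + fR·V − fR·V_g = 0
With fR = 9.37×10⁻⁵ × 1047×10³ m = 98.1 m/s:
V = [−fR + √((fR)² + 4 fR V_g)]/2 = [−98.1 + √(98.1² + 4×98.1×40)]/2 = 30.5 m/s
Subgeostrophic (V < V_g = 40 m/s), as expected around a low.

31 m s⁻¹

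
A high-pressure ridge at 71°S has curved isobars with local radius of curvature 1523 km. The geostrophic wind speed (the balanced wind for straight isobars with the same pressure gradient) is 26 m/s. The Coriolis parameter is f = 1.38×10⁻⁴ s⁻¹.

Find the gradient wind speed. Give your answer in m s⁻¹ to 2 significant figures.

Around a high, pressure-gradient force acts outward with centrifugal, so Coriolis balances both:
fV = (1/ρ)|∂P/∂n| + V²/R  →  V² − fR·V + fR·V_g = 0
With fR = 1.38×10⁻⁴ × 1523×10³ m = 210 m/s:
V = [fR − √((fR)² − 4 fR V_g)]/2 = [210 − √(210² − 4×210×26)]/2 = 30.4 m/s
Supergeostrophic (V > V_g = 26 m/s), as expected around a high.

30 m s⁻¹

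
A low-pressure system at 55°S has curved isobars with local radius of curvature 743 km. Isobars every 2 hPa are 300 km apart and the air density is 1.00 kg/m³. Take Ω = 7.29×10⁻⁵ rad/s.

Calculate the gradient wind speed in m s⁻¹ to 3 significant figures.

Coriolis parameter at 55°S:
f = 2Ω sin φ = 2 × 7.29×10⁻⁵ × sin 55° = 1.19×10⁻⁴ s⁻¹
Pressure gradient: |∂P/∂n| = 200 Pa / 300000 m = 6.67×10⁻⁴ Pa/m
Geostrophic speed: V_g = |∂P/∂n|/(fρ) = 6.67×10⁻⁴/(1.19×10⁻⁴ × 1.00) = 5.58 m/s
Around a low, centrifugal force acts outward with Coriolis, so pressure-gradient force balances both:
(1/ρ)|∂P/∂n| = fV + V²/R  →  V² + fR·V − fR·V_g = 0
With fR = 1.19×10⁻⁴ × 743×10³ m = 88.7 m/s:
V = [−fR + √((fR)² + 4 fR V_g)]/2 = [−88.7 + √(88.7² + 4×88.7×5.58)]/2 = 5.27 m/s
Subgeostrophic (V < V_g = 5.58 m/s), as expected around a low.

5.27 m s⁻¹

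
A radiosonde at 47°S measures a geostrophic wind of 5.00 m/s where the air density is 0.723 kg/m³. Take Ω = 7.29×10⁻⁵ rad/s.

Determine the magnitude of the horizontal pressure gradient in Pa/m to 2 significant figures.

3.9×10⁻⁴ Pa/m

Coriolis parameter at 47°S:
f = 2Ω sin φ = 2 × 7.29×10⁻⁵ × sin 47° = 1.07×10⁻⁴ s⁻¹
Geostrophic balance rearranged: |∂P/∂n| = f ρ V_g
|∂P/∂n| = 1.07×10⁻⁴ × 0.723 × 5.00 = 3.85×10⁻⁴ Pa/m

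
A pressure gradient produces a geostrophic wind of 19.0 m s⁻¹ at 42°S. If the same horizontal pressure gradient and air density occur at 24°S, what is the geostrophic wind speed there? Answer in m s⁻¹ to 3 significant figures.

31.3 m s⁻¹

With the same pressure gradient and density, V_g ∝ 1/f ∝ 1/sin φ.
V₂ = V₁ · sin φ₁ / sin φ₂ = 19.0 × sin 42° / sin 24°
V₂ = 19.0 × 0.6691/0.4067 = 31.3 m s⁻¹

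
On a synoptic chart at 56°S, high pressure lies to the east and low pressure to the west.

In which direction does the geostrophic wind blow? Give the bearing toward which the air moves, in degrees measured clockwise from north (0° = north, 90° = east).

The pressure-gradient force points toward the west (bearing 270°).
Geostrophic balance: in the Southern Hemisphere the Coriolis force deflects motion to the left, so the geostrophic wind blows 90° to the left of the pressure-gradient force (low pressure on the right).
Rotating 270° by 90° counterclockwise gives 180° — the wind blows toward the south.

180°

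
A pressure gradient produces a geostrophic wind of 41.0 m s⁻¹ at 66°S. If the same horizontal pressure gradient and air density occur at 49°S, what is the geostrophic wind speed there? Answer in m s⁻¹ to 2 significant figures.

With the same pressure gradient and density, V_g ∝ 1/f ∝ 1/sin φ.
V₂ = V₁ · sin φ₁ / sin φ₂ = 41.0 × sin 66° / sin 49°
V₂ = 41.0 × 0.9135/0.7547 = 50 m s⁻¹

50 m s⁻¹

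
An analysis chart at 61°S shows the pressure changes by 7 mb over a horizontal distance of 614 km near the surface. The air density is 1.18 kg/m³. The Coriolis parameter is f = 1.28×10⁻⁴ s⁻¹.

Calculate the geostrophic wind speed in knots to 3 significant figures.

Pressure gradient: |∂P/∂n| = 700 Pa / 614000 m = 1.14×10⁻³ Pa/m
Geostrophic balance (pressure-gradient force = Coriolis force):
V_g = (1/(fρ)) |∂P/∂n| = 1.14×10⁻³ / (1.28×10⁻⁴ × 1.18) = 7.55 m/s
Converting: 7.55 m/s × 1.944 = 14.7 knots

14.7 knots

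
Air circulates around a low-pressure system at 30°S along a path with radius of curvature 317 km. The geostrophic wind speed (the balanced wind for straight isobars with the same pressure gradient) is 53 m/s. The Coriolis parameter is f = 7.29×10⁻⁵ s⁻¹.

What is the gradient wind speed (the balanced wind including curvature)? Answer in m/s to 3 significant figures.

Around a low, centrifugal force acts outward with Coriolis, so pressure-gradient force balances both:
(1/ρ)|∂P/∂n| = fV + V²/R  →  V² + fR·V − fR·V_g = 0
With fR = 7.29×10⁻⁵ × 317×10³ m = 23.1 m/s:
V = [−fR + √((fR)² + 4 fR V_g)]/2 = [−23.1 + √(23.1² + 4×23.1×53)]/2 = 25.3 m/s
Subgeostrophic (V < V_g = 53 m/s), as expected around a low.

25.3 m/s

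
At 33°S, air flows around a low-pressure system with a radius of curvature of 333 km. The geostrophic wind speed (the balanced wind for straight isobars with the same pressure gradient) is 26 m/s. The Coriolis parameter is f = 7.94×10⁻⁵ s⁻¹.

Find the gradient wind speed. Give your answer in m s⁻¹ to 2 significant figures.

16 m s⁻¹

Around a low, centrifugal force acts outward with Coriolis, so pressure-gradient force balances both:
(1/ρ)|∂P/∂n| = fV + V²/R  →  V² + fR·V − fR·V_g = 0
With fR = 7.94×10⁻⁵ × 333×10³ m = 26.4 m/s:
V = [−fR + √((fR)² + 4 fR V_g)]/2 = [−26.4 + √(26.4² + 4×26.4×26)]/2 = 16.1 m/s
Subgeostrophic (V < V_g = 26 m/s), as expected around a low.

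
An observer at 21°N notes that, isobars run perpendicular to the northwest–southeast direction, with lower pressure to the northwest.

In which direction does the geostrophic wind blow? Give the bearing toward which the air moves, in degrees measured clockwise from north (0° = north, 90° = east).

045°

The pressure-gradient force points toward the northwest (bearing 315°).
Geostrophic balance: in the Northern Hemisphere the Coriolis force deflects motion to the right, so the geostrophic wind blows 90° to the right of the pressure-gradient force (low pressure on the left).
Rotating 315° by 90° clockwise gives 045° — the wind blows toward the northeast.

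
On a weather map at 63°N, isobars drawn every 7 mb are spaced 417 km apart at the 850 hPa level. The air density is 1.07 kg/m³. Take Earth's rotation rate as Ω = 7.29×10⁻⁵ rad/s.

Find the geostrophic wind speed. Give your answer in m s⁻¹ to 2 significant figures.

12 m s⁻¹

Coriolis parameter at 63°N:
f = 2Ω sin φ = 2 × 7.29×10⁻⁵ × sin 63° = 1.30×10⁻⁴ s⁻¹
Pressure gradient: |∂P/∂n| = 700 Pa / 417000 m = 1.68×10⁻³ Pa/m
Geostrophic balance (pressure-gradient force = Coriolis force):
V_g = (1/(fρ)) |∂P/∂n| = 1.68×10⁻³ / (1.30×10⁻⁴ × 1.07) = 12.1 m/s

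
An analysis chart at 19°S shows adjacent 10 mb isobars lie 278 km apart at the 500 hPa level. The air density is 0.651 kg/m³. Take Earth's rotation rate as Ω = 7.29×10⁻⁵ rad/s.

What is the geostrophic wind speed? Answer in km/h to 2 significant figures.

Coriolis parameter at 19°S:
f = 2Ω sin φ = 2 × 7.29×10⁻⁵ × sin 19° = 4.75×10⁻⁵ s⁻¹
Pressure gradient: |∂P/∂n| = 1000 Pa / 278000 m = 3.60×10⁻³ Pa/m
Geostrophic balance (pressure-gradient force = Coriolis force):
V_g = (1/(fρ)) |∂P/∂n| = 3.60×10⁻³ / (4.75×10⁻⁵ × 0.651) = 116 m/s
Converting: 116 m/s × 3.6 = 420 km/h

420 km/h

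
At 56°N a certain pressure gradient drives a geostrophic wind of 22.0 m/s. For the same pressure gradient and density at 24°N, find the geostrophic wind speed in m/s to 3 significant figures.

44.8 m/s

With the same pressure gradient and density, V_g ∝ 1/f ∝ 1/sin φ.
V₂ = V₁ · sin φ₁ / sin φ₂ = 22.0 × sin 56° / sin 24°
V₂ = 22.0 × 0.8290/0.4067 = 44.8 m/s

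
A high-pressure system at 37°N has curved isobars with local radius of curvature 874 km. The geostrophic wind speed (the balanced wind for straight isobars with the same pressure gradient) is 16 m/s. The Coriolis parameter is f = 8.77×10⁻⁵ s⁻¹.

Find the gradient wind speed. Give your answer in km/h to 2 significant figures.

82 km/h

Around a high, pressure-gradient force acts outward with centrifugal, so Coriolis balances both:
fV = (1/ρ)|∂P/∂n| + V²/R  →  V² − fR·V + fR·V_g = 0
With fR = 8.77×10⁻⁵ × 874×10³ m = 76.6 m/s:
V = [fR − √((fR)² − 4 fR V_g)]/2 = [76.6 − √(76.6² − 4×76.6×16)]/2 = 22.8 m/s
Supergeostrophic (V > V_g = 16 m/s), as expected around a high.
Converting: 22.8 m/s × 3.6 = 82 km/h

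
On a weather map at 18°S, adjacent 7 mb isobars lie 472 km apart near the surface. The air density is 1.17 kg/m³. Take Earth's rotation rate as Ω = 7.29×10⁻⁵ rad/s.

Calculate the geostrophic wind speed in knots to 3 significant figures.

Coriolis parameter at 18°S:
f = 2Ω sin φ = 2 × 7.29×10⁻⁵ × sin 18° = 4.51×10⁻⁵ s⁻¹
Pressure gradient: |∂P/∂n| = 700 Pa / 472000 m = 1.48×10⁻³ Pa/m
Geostrophic balance (pressure-gradient force = Coriolis force):
V_g = (1/(fρ)) |∂P/∂n| = 1.48×10⁻³ / (4.51×10⁻⁵ × 1.17) = 28.1 m/s
Converting: 28.1 m/s × 1.944 = 54.7 knots

54.7 knots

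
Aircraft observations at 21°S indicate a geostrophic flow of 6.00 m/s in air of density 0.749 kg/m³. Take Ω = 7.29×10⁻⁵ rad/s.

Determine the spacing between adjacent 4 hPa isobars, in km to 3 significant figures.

1700 km

Coriolis parameter at 21°S:
f = 2Ω sin φ = 2 × 7.29×10⁻⁵ × sin 21° = 5.23×10⁻⁵ s⁻¹
Geostrophic balance rearranged: |∂P/∂n| = f ρ V_g
|∂P/∂n| = 5.23×10⁻⁵ × 0.749 × 6.00 = 2.35×10⁻⁴ Pa/m
Isobar spacing: Δn = ΔP/|∂P/∂n| = 400 Pa / 2.35×10⁻⁴ Pa/m = 1703493 m ≈ 1700 km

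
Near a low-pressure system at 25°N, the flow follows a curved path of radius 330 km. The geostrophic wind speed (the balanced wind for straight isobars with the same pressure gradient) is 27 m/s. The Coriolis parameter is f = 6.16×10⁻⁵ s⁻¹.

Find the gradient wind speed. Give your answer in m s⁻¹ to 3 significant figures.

15.4 m s⁻¹

Around a low, centrifugal force acts outward with Coriolis, so pressure-gradient force balances both:
(1/ρ)|∂P/∂n| = fV + V²/R  →  V² + fR·V − fR·V_g = 0
With fR = 6.16×10⁻⁵ × 330×10³ m = 20.3 m/s:
V = [−fR + √((fR)² + 4 fR V_g)]/2 = [−20.3 + √(20.3² + 4×20.3×27)]/2 = 15.4 m/s
Subgeostrophic (V < V_g = 27 m/s), as expected around a low.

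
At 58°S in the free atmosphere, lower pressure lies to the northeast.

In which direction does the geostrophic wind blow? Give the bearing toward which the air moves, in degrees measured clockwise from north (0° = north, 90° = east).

315°

The pressure-gradient force points toward the northeast (bearing 045°).
Geostrophic balance: in the Southern Hemisphere the Coriolis force deflects motion to the left, so the geostrophic wind blows 90° to the left of the pressure-gradient force (low pressure on the right).
Rotating 045° by 90° counterclockwise gives 315° — the wind blows toward the northwest.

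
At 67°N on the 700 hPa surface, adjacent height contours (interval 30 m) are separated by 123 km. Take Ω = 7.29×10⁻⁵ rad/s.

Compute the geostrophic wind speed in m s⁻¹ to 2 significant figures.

Coriolis parameter at 67°N:
f = 2Ω sin φ = 2 × 7.29×10⁻⁵ × sin 67° = 1.34×10⁻⁴ s⁻¹
Height gradient: |∂Z/∂n| = 30 m / 123000 m = 2.44×10⁻⁴
On a pressure surface, geostrophic balance gives V_g = (g/f)|∂Z/∂n|:
V_g = 9.81 × 2.44×10⁻⁴ / 1.34×10⁻⁴ = 17.8 m/s

18 m s⁻¹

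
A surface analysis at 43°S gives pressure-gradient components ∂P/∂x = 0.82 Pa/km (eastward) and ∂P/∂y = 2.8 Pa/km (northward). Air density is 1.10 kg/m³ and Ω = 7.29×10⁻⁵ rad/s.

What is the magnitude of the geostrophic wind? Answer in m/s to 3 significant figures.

Coriolis parameter at 43°S:
f = 2Ω sin φ = 2 × 7.29×10⁻⁵ × sin 43° = 9.94×10⁻⁵ s⁻¹
In the Southern Hemisphere f is negative: f = −9.94×10⁻⁵ s⁻¹.
Component geostrophic relations (x east, y north):
u_g = −(1/(fρ)) ∂P/∂y,  v_g = (1/(fρ)) ∂P/∂x
u_g = −(2.8×10⁻³)/(−9.94×10⁻⁵ × 1.10) = 25.6 m/s;  v_g = (0.82×10⁻³)/(−9.94×10⁻⁵ × 1.10) = −7.50 m/s
|V_g| = √(u_g² + v_g²) = 26.7 m/s

26.7 m/s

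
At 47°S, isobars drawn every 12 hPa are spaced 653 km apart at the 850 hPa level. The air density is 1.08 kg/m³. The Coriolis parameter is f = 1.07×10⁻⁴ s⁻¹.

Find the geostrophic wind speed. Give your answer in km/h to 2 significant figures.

Pressure gradient: |∂P/∂n| = 1200 Pa / 653000 m = 1.84×10⁻³ Pa/m
Geostrophic balance (pressure-gradient force = Coriolis force):
V_g = (1/(fρ)) |∂P/∂n| = 1.84×10⁻³ / (1.07×10⁻⁴ × 1.08) = 15.9 m/s
Converting: 15.9 m/s × 3.6 = 57 km/h

57 km/h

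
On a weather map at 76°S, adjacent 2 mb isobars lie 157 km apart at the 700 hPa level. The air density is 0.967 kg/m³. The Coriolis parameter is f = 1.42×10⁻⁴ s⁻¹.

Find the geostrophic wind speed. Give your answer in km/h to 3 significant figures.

33.4 km/h

Pressure gradient: |∂P/∂n| = 200 Pa / 157000 m = 1.27×10⁻³ Pa/m
Geostrophic balance (pressure-gradient force = Coriolis force):
V_g = (1/(fρ)) |∂P/∂n| = 1.27×10⁻³ / (1.42×10⁻⁴ × 0.967) = 9.28 m/s
Converting: 9.28 m/s × 3.6 = 33.4 km/h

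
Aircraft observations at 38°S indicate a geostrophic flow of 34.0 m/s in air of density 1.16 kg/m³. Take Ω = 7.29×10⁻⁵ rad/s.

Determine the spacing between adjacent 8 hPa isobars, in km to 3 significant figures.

Coriolis parameter at 38°S:
f = 2Ω sin φ = 2 × 7.29×10⁻⁵ × sin 38° = 8.98×10⁻⁵ s⁻¹
Geostrophic balance rearranged: |∂P/∂n| = f ρ V_g
|∂P/∂n| = 8.98×10⁻⁵ × 1.16 × 34.0 = 3.54×10⁻³ Pa/m
Isobar spacing: Δn = ΔP/|∂P/∂n| = 800 Pa / 3.54×10⁻³ Pa/m = 225971 m ≈ 226 km

226 km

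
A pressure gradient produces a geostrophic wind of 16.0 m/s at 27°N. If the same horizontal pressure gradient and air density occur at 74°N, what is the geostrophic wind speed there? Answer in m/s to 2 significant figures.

With the same pressure gradient and density, V_g ∝ 1/f ∝ 1/sin φ.
V₂ = V₁ · sin φ₁ / sin φ₂ = 16.0 × sin 27° / sin 74°
V₂ = 16.0 × 0.4540/0.9613 = 7.6 m/s

7.6 m/s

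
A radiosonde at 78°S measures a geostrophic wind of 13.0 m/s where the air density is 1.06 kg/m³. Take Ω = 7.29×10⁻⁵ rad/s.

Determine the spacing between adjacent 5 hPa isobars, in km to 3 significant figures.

Coriolis parameter at 78°S:
f = 2Ω sin φ = 2 × 7.29×10⁻⁵ × sin 78° = 1.43×10⁻⁴ s⁻¹
Geostrophic balance rearranged: |∂P/∂n| = f ρ V_g
|∂P/∂n| = 1.43×10⁻⁴ × 1.06 × 13.0 = 1.97×10⁻³ Pa/m
Isobar spacing: Δn = ΔP/|∂P/∂n| = 500 Pa / 1.97×10⁻³ Pa/m = 254424 m ≈ 254 km

254 km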